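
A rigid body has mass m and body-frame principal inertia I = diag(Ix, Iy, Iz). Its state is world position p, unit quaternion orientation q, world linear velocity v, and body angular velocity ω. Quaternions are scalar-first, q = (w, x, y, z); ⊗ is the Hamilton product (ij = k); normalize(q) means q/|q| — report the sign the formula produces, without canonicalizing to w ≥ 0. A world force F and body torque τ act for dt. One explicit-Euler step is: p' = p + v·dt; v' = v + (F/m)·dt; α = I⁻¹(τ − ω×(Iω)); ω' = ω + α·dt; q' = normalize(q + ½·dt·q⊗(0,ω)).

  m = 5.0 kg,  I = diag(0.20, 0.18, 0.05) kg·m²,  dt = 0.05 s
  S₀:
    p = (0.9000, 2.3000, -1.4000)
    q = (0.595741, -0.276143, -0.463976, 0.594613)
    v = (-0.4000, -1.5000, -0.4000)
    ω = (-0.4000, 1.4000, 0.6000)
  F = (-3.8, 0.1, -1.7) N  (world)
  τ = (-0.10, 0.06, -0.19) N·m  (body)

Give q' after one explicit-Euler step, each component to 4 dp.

q' = (0.5998, -0.3096, -0.4446, 0.5888)

2q̇ = q⊗(0,ω) = (0.1823414, -1.3491402, 0.7618780, -0.2147460)
updated quaternion q' = (0.5998, -0.3096, -0.4446, 0.5888)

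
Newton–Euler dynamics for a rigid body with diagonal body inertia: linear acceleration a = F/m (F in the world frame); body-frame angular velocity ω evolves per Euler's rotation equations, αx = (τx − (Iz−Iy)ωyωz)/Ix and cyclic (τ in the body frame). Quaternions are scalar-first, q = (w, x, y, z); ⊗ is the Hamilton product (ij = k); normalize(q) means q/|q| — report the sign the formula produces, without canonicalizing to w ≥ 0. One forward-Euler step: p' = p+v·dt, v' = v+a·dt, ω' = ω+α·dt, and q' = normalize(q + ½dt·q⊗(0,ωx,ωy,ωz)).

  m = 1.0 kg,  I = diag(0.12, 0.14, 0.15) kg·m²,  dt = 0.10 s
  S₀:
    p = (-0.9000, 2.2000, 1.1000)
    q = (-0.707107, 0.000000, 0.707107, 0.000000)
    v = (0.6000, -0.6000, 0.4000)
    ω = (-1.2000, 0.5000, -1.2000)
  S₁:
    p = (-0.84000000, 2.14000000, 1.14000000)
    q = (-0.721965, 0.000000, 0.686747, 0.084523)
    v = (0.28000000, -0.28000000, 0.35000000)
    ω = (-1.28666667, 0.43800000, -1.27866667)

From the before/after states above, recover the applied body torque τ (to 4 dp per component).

rate change Δω = (-0.08666667, -0.06200000, -0.07866667)
precession coupling = (-0.0060, -0.0432, -0.0120)
applied torque τ = (-0.1100, -0.1300, -0.1300)

τ = (-0.1100, -0.1300, -0.1300)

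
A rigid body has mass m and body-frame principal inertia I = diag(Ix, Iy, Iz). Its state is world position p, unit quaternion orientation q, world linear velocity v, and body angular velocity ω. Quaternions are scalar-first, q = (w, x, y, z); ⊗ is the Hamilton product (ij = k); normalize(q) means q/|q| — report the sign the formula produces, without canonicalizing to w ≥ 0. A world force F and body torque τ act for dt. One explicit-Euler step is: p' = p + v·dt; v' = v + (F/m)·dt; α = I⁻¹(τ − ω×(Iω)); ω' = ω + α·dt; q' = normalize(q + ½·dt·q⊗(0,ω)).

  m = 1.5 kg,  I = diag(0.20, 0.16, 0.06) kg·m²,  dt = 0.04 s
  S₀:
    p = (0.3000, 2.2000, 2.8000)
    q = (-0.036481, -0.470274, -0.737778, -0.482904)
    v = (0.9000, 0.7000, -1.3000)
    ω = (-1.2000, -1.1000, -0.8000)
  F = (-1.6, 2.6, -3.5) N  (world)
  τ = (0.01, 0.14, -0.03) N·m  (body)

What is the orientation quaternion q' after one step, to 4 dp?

q' = (-0.0717, -0.4679, -0.7324, -0.4894)

q⊗(0,ω) = (-1.7622078, 0.1028052, 0.2433947, -0.3388474)
q' = normalize(q + ½dt·q⊗(0,ω)) = (-0.0717, -0.4679, -0.7324, -0.4894)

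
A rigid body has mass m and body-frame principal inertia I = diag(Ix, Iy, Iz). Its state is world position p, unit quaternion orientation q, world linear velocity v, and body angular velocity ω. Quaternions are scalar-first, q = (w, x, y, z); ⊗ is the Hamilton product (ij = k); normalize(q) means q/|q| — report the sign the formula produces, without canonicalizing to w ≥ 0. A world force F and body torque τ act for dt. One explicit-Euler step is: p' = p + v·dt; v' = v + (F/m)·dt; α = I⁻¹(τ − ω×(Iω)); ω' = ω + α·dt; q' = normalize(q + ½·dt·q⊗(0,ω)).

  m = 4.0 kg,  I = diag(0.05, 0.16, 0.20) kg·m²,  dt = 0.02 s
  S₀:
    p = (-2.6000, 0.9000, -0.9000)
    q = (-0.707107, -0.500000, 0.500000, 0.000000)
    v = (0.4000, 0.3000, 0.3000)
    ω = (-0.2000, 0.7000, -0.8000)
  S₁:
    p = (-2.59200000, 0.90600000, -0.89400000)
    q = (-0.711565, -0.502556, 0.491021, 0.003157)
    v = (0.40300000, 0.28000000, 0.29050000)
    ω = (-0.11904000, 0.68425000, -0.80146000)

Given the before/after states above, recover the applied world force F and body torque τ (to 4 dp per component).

F = (0.6000, -4.0000, -1.9000)
τ = (0.1800, -0.1500, -0.0300)

velocity change Δv = (0.00300000, -0.02000000, -0.00950000)
m·(v₁−v₀)/dt = (0.6000, -4.0000, -1.9000)
Δω = ω₁−ω₀ = (0.08096000, -0.01575000, -0.00146000)
precession coupling = (-0.0224, -0.0240, -0.0154)
τ = I·(Δω/dt) + ω₀×(Iω₀) = (0.1800, -0.1500, -0.0300)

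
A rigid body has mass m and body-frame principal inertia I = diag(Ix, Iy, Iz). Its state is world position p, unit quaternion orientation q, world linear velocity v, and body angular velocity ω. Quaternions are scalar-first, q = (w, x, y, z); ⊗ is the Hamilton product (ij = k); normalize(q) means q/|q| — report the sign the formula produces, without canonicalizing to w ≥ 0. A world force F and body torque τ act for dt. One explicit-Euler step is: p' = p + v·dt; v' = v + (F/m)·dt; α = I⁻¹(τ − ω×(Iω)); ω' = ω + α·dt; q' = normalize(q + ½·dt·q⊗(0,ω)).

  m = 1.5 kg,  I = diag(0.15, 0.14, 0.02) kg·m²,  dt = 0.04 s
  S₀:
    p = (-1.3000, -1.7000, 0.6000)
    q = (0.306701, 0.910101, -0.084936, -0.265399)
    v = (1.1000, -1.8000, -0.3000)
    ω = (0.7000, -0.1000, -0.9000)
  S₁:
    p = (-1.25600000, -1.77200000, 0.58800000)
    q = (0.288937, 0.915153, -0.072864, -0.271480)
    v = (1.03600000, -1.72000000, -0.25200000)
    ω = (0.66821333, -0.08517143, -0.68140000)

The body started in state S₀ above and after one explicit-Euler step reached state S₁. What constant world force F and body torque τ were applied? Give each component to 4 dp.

F = (-2.4000, 3.0000, 1.8000)
τ = (-0.1300, -0.0300, 0.1100)

Δv = v₁−v₀ = (-0.06400000, 0.08000000, 0.04800000)
m·(v₁−v₀)/dt = (-2.4000, 3.0000, 1.8000)
rate change Δω = (-0.03178667, 0.01482857, 0.21860000)
precession coupling = (-0.0108, -0.0819, 0.0007)
τ = I·(Δω/dt) + ω₀×(Iω₀) = (-0.1300, -0.0300, 0.1100)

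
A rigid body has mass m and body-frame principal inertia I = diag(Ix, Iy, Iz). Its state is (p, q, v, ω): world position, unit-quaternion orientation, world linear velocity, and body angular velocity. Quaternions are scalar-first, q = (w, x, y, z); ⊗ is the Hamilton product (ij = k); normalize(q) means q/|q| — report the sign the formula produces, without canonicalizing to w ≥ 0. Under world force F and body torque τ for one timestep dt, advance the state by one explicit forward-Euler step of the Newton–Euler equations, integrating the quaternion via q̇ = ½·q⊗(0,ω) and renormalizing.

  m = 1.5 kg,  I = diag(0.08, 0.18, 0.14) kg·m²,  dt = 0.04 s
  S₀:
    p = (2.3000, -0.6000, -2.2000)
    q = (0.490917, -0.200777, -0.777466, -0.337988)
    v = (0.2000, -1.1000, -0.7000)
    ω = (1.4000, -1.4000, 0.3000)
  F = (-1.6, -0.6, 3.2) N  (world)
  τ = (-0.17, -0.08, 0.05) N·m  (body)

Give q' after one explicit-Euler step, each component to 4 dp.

q' = (0.4764, -0.2010, -0.7988, -0.3074)

q⊗(0,ω) = (-0.7059682, -0.0191392, -1.1002339, 1.5168153)
q' = normalize(q + ½dt·q⊗(0,ω)) = (0.4764, -0.2010, -0.7988, -0.3074)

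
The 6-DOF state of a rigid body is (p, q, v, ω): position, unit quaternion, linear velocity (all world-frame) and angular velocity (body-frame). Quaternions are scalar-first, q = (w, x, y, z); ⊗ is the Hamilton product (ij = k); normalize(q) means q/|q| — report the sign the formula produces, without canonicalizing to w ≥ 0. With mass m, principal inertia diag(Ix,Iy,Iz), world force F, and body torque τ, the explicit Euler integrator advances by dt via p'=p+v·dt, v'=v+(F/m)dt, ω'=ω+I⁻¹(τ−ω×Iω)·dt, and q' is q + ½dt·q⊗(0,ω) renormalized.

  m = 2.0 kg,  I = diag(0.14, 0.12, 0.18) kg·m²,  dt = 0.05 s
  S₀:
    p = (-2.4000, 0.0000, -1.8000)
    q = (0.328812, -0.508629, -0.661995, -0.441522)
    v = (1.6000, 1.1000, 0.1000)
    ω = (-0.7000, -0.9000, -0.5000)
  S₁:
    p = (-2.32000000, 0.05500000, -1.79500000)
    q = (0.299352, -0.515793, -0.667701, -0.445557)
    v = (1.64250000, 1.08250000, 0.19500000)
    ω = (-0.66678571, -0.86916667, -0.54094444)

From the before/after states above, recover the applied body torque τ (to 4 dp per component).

τ = (0.1200, 0.0600, -0.1600)

ω₁ − ω₀ = (0.03321429, 0.03083333, -0.04094444)
gyro term ω₀×Iω₀ = (0.0270, -0.0140, -0.0126)
I·α + gyro = (0.1200, 0.0600, -0.1600)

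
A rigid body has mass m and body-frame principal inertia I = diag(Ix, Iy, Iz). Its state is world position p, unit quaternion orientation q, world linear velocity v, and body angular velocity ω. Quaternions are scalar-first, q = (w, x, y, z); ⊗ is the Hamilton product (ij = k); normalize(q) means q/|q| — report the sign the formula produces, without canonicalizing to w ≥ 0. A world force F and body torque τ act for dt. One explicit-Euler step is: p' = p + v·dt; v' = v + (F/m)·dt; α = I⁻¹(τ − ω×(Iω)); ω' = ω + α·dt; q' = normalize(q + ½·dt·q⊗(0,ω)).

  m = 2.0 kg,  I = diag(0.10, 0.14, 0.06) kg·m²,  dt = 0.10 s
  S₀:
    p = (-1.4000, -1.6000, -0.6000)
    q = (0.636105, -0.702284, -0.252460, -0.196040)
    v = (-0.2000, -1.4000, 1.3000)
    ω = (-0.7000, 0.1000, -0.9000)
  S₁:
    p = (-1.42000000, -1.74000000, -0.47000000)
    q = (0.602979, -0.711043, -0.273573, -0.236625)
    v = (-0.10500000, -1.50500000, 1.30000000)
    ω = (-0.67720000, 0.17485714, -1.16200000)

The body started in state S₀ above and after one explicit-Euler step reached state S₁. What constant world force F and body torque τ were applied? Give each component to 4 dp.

rate change Δω = (0.02280000, 0.07485714, -0.26200000)
I·α + gyro = (0.0300, 0.1300, -0.1600)
Δv = v₁−v₀ = (0.09500000, -0.10500000, 0.00000000)
applied force F = (1.9000, -2.1000, 0.0000)

F = (1.9000, -2.1000, 0.0000)
τ = (0.0300, 0.1300, -0.1600)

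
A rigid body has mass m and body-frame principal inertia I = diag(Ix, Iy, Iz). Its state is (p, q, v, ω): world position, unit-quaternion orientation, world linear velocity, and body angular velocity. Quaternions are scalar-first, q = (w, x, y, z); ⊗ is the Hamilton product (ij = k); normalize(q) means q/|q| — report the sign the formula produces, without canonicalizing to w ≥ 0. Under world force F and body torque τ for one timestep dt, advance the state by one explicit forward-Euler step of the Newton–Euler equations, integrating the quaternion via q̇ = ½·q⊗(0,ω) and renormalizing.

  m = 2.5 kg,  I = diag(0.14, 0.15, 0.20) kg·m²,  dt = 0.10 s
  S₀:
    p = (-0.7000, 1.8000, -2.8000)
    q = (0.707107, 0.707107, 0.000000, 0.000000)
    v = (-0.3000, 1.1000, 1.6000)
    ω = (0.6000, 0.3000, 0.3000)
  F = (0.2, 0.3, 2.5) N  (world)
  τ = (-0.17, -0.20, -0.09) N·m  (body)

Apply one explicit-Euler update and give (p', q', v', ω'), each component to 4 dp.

gyro term ω×Iω = (0.0045, -0.0108, 0.0018)
angular accel α = (-1.2464, -1.2613, -0.4590)
ω' = ω + α·dt = (0.4754, 0.1739, 0.2541)
q⊗(0,ω) = (-0.4242642, 0.4242642, 0.0000000, 0.4242642)
updated quaternion q' = (0.6854, 0.7278, 0.0000, 0.0212)
a = (0.0800, 0.1200, 1.0000)
p' = p + v·dt = (-0.7300, 1.9100, -2.6400)
v + (F/m)dt = (-0.2920, 1.1120, 1.7000)

p' = (-0.7300, 1.9100, -2.6400)
q' = (0.6854, 0.7278, 0.0000, 0.0212)
v' = (-0.2920, 1.1120, 1.7000)
ω' = (0.4754, 0.1739, 0.2541)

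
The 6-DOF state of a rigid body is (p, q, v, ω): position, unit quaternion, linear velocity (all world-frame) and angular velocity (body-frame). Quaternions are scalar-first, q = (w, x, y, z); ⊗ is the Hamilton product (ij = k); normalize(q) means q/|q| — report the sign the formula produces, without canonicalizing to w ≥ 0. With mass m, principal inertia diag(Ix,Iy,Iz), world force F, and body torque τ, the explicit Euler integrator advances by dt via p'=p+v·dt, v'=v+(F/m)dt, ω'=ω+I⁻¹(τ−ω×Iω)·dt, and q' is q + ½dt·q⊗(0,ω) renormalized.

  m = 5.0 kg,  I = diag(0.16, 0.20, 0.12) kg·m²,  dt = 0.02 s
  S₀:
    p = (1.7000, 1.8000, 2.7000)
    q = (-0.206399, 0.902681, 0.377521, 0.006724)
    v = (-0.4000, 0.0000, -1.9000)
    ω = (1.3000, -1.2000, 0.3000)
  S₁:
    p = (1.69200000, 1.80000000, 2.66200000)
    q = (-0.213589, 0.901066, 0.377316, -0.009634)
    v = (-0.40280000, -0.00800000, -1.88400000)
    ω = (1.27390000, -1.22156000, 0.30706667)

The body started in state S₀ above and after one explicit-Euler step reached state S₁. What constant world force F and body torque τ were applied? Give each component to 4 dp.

F = (-0.7000, -2.0000, 4.0000)
τ = (-0.1800, -0.2000, -0.0200)

Δv = v₁−v₀ = (-0.00280000, -0.00800000, 0.01600000)
F = m·Δv/dt = (-0.7000, -2.0000, 4.0000)
Δω = ω₁−ω₀ = (-0.02610000, -0.02156000, 0.00706667)
τ = I·(Δω/dt) + ω₀×(Iω₀) = (-0.1800, -0.2000, -0.0200)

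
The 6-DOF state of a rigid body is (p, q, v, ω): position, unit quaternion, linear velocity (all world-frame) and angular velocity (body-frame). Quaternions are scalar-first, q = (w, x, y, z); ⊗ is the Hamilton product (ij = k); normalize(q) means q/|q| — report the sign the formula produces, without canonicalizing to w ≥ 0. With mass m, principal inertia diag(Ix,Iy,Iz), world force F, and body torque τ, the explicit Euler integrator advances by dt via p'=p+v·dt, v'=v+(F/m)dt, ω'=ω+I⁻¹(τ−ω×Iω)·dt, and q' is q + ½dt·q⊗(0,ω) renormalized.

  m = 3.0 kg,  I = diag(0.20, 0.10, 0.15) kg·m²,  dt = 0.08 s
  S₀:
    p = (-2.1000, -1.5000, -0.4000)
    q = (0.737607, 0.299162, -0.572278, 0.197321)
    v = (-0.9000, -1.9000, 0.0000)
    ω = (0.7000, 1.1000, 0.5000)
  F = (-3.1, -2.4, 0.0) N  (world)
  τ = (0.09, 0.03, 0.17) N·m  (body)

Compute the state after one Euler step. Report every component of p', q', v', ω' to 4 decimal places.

α = I⁻¹(τ − ω×Iω) = (0.3125, 0.1250, 1.6467)
ω + α·dt = (0.7250, 1.1100, 0.6317)
Hamilton product q⊗(0,ω) = (0.3214319, 0.0131328, 0.7999114, 1.0984763)
q' = normalize(q + ½dt·q⊗(0,ω)) = (0.7493, 0.2992, -0.5394, 0.2409)
a = F/m = (-1.0333, -0.8000, 0.0000)
new position p' = (-2.1720, -1.6520, -0.4000)
v' = v + a·dt = (-0.9827, -1.9640, 0.0000)

p' = (-2.1720, -1.6520, -0.4000)
q' = (0.7493, 0.2992, -0.5394, 0.2409)
v' = (-0.9827, -1.9640, 0.0000)
ω' = (0.7250, 1.1100, 0.6317)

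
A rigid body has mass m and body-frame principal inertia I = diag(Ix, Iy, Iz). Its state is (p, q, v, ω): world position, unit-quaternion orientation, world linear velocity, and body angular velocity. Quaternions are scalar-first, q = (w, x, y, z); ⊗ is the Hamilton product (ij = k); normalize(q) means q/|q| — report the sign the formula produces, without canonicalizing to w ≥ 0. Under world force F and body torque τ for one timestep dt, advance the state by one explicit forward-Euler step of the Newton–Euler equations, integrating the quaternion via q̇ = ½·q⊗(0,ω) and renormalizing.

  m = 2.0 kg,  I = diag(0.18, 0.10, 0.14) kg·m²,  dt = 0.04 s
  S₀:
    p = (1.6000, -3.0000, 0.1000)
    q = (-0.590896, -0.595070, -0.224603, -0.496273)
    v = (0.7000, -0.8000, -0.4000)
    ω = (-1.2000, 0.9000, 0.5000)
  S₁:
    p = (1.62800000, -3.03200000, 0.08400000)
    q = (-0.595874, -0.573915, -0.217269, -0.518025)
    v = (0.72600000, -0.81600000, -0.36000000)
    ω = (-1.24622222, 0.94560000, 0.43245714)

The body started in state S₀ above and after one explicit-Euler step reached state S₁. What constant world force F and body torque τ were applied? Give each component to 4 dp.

rate change Δω = (-0.04622222, 0.04560000, -0.06754286)
gyro term ω₀×Iω₀ = (0.0180, -0.0240, 0.0864)
I·α + gyro = (-0.1900, 0.0900, -0.1500)
Δv = v₁−v₀ = (0.02600000, -0.01600000, 0.04000000)
m·(v₁−v₀)/dt = (1.3000, -0.8000, 2.0000)

F = (1.3000, -0.8000, 2.0000)
τ = (-0.1900, 0.0900, -0.1500)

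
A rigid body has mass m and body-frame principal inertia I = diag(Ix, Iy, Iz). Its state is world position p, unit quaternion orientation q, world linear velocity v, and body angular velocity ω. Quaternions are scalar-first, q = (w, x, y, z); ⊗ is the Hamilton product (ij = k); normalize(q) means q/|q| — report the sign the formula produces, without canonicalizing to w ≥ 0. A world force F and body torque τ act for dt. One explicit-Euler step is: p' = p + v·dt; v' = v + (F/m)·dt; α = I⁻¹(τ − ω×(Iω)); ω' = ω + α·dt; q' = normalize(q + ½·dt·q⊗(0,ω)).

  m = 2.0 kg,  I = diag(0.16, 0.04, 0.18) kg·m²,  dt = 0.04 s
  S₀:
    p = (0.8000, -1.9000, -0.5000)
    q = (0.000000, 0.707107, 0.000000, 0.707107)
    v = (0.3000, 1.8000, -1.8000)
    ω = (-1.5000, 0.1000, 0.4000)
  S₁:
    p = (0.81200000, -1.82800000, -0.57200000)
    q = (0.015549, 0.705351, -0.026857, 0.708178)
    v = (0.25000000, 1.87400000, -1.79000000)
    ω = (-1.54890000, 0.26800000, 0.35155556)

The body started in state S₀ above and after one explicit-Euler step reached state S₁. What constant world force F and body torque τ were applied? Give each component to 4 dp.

F = (-2.5000, 3.7000, 0.5000)
τ = (-0.1900, 0.1800, -0.2000)

rate change Δω = (-0.04890000, 0.16800000, -0.04844444)
applied torque τ = (-0.1900, 0.1800, -0.2000)
velocity change Δv = (-0.05000000, 0.07400000, 0.01000000)
m·(v₁−v₀)/dt = (-2.5000, 3.7000, 0.5000)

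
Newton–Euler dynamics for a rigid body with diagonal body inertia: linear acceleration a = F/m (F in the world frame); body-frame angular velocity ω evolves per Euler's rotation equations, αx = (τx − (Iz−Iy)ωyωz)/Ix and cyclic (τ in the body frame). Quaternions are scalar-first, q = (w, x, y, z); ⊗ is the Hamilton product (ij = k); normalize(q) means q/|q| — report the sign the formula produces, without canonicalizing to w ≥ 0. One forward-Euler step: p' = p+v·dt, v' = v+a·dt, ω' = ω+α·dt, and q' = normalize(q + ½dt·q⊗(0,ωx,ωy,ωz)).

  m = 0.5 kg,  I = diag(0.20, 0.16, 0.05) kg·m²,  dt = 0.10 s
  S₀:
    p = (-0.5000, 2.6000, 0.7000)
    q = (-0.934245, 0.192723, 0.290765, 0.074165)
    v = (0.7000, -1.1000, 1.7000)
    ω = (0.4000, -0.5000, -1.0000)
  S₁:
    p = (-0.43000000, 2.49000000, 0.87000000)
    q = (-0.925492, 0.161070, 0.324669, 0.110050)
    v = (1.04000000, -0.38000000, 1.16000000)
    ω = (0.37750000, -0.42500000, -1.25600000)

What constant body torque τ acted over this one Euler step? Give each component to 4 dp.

ω₁ − ω₀ = (-0.02250000, 0.07500000, -0.25600000)
gyro term ω₀×Iω₀ = (-0.0550, -0.0600, 0.0080)
applied torque τ = (-0.1000, 0.0600, -0.1200)

τ = (-0.1000, 0.0600, -0.1200)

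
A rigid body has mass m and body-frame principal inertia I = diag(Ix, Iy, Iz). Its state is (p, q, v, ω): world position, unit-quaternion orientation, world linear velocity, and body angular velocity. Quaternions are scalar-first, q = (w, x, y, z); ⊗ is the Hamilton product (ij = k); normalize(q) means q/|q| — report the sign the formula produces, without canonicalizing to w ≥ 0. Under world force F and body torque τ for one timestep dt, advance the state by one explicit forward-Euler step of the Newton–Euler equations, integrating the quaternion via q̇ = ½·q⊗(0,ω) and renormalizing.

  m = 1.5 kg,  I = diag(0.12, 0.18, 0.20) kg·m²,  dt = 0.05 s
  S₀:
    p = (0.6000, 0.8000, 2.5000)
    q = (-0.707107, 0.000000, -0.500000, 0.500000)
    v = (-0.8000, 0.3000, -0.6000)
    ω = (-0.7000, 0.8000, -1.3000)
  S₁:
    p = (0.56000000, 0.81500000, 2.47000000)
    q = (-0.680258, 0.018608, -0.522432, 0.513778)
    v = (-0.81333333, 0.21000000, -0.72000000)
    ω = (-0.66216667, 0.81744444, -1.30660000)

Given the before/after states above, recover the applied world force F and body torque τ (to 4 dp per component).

rate change Δω = (0.03783333, 0.01744444, -0.00660000)
precession coupling = (-0.0208, -0.0728, -0.0336)
applied torque τ = (0.0700, -0.0100, -0.0600)
v₁ − v₀ = (-0.01333333, -0.09000000, -0.12000000)
applied force F = (-0.4000, -2.7000, -3.6000)

F = (-0.4000, -2.7000, -3.6000)
τ = (0.0700, -0.0100, -0.0600)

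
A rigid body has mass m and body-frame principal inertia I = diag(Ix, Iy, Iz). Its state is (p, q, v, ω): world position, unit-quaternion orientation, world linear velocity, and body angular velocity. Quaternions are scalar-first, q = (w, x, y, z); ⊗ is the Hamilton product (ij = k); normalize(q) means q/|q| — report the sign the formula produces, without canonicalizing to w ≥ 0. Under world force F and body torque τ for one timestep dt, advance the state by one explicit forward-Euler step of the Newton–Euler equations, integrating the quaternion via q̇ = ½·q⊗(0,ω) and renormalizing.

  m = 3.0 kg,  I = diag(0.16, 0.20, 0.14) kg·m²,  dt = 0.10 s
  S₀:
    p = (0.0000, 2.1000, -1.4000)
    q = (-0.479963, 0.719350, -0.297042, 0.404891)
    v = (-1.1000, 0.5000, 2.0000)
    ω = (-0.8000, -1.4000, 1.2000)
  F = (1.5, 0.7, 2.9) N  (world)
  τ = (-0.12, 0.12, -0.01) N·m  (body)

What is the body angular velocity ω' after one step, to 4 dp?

ω' = (-0.9380, -1.3304, 1.1609)

gyro term ω×Iω = (0.1008, -0.0192, 0.0448)
angular accel α = (-1.3800, 0.6960, -0.3914)
ω' = ω + α·dt = (-0.9380, -1.3304, 1.1609)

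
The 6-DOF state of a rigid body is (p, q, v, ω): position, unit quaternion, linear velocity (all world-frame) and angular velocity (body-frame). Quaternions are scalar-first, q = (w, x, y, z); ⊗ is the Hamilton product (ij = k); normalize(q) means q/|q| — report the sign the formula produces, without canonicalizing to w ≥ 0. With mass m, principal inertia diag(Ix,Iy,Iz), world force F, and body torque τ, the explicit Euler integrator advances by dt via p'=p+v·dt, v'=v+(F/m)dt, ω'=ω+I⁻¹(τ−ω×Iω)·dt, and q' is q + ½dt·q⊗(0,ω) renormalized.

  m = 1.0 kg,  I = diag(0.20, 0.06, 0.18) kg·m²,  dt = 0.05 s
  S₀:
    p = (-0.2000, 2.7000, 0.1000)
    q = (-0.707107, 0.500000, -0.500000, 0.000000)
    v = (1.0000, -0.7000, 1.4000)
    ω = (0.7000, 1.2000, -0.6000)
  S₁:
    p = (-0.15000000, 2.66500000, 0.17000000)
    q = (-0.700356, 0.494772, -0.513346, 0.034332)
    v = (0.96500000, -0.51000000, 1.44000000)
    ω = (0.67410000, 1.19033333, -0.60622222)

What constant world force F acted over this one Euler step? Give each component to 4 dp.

Δv = v₁−v₀ = (-0.03500000, 0.19000000, 0.04000000)
m·(v₁−v₀)/dt = (-0.7000, 3.8000, 0.8000)

F = (-0.7000, 3.8000, 0.8000)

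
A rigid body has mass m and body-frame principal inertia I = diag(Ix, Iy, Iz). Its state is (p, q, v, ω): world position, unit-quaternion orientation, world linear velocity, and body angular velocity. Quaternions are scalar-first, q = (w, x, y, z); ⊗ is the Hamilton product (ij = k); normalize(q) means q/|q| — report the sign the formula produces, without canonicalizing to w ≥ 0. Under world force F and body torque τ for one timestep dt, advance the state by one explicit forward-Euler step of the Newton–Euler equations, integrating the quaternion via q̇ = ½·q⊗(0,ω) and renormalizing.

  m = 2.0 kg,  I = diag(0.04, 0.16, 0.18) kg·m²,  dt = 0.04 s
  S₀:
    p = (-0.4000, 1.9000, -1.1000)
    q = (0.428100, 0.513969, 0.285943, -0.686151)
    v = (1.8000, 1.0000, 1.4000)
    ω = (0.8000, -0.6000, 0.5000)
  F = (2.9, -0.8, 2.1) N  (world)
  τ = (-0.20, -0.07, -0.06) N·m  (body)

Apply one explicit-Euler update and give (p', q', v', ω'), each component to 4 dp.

angular accel α = (-4.8500, -0.0875, -0.0133)
new body rate ω' = (0.6060, -0.6035, 0.4995)
Hamilton product q⊗(0,ω) = (0.1034661, 0.0737609, -1.0627653, -0.3230858)
q + ½dt·q⊗(0,ω), renormalized = (0.4301, 0.5153, 0.2646, -0.6924)
linear accel F/m = (1.4500, -0.4000, 1.0500)
new position p' = (-0.3280, 1.9400, -1.0440)
new velocity v' = (1.8580, 0.9840, 1.4420)

p' = (-0.3280, 1.9400, -1.0440)
q' = (0.4301, 0.5153, 0.2646, -0.6924)
v' = (1.8580, 0.9840, 1.4420)
ω' = (0.6060, -0.6035, 0.4995)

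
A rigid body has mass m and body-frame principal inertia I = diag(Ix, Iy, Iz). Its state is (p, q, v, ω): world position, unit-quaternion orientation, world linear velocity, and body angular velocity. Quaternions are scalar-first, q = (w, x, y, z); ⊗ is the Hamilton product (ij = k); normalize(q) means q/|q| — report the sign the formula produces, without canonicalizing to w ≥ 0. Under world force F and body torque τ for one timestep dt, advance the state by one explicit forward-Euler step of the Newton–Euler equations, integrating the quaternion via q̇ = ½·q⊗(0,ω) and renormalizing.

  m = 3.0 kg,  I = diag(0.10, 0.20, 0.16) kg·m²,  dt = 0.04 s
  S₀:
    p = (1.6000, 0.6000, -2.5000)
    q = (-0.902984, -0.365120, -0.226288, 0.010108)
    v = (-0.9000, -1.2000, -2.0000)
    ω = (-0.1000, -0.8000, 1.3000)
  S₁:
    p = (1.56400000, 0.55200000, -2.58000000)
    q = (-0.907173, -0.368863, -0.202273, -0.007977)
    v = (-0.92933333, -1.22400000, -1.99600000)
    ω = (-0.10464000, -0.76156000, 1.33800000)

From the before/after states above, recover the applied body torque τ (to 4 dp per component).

τ = (0.0300, 0.2000, 0.1600)

ω₁ − ω₀ = (-0.00464000, 0.03844000, 0.03800000)
applied torque τ = (0.0300, 0.2000, 0.1600)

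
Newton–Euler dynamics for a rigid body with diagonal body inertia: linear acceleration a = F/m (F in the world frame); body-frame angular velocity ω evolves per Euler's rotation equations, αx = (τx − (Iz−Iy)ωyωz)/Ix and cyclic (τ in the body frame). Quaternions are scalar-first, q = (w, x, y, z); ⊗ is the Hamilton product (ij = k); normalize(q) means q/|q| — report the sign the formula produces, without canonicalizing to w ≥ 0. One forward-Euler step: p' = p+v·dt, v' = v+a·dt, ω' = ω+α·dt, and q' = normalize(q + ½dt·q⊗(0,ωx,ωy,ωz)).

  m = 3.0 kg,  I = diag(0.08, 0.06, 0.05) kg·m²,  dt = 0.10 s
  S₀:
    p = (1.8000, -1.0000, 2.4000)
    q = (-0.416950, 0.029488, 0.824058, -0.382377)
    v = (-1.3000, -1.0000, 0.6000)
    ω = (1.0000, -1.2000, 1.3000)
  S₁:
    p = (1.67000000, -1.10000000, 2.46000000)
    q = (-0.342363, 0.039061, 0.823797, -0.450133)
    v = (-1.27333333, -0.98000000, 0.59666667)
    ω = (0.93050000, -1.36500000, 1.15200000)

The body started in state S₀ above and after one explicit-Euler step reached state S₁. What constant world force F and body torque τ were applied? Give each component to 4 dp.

F = (0.8000, 0.6000, -0.1000)
τ = (-0.0400, -0.0600, -0.0500)

v₁ − v₀ = (0.02666667, 0.02000000, -0.00333333)
applied force F = (0.8000, 0.6000, -0.1000)
Δω = ω₁−ω₀ = (-0.06950000, -0.16500000, -0.14800000)
gyro term ω₀×Iω₀ = (0.0156, 0.0390, 0.0240)
applied torque τ = (-0.0400, -0.0600, -0.0500)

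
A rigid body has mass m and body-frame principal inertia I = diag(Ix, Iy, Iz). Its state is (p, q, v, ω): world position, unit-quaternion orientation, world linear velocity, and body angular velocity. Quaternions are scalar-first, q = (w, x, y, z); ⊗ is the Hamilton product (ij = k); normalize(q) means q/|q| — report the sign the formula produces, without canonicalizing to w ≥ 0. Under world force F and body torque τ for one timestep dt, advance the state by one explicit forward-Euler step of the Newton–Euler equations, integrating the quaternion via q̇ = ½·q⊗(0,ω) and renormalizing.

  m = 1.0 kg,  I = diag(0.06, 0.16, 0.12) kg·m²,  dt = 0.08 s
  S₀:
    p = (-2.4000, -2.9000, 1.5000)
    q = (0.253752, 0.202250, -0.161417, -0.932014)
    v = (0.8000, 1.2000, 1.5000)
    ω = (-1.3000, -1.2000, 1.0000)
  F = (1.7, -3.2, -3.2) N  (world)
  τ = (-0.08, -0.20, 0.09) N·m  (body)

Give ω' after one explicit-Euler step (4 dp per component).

gyro term ω×Iω = (0.0480, 0.0780, 0.1560)
(τ − ω×Iω)/I = (-2.1333, -1.7375, -0.5500)
ω + α·dt = (-1.4707, -1.3390, 0.9560)

ω' = (-1.4707, -1.3390, 0.9560)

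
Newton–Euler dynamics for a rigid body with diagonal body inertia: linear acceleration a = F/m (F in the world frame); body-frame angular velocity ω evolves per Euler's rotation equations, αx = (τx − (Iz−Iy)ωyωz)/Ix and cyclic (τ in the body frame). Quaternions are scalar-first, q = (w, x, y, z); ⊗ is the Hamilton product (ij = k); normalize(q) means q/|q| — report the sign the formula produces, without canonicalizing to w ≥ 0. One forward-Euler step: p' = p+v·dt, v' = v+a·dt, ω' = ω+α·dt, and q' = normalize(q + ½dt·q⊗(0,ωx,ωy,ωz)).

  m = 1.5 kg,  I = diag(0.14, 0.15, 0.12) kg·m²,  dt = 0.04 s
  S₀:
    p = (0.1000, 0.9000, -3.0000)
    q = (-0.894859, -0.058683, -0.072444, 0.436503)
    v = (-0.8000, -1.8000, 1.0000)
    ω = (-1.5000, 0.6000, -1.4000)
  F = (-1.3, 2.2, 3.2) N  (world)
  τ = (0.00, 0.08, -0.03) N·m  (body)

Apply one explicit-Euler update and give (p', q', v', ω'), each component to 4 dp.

p' = (0.0680, 0.8280, -2.9600)
q' = (-0.8827, -0.0350, -0.0978, 0.4583)
v' = (-0.8347, -1.7413, 1.0853)
ω' = (-1.5072, 0.6101, -1.4070)

angular accel α = (-0.1800, 0.2533, -0.1750)
ω' = ω + α·dt = (-1.5072, 0.6101, -1.4070)
Hamilton product q⊗(0,ω) = (0.5665461, 1.1818083, -1.2738261, 1.1089268)
q' = normalize(q + ½dt·q⊗(0,ω)) = (-0.8827, -0.0350, -0.0978, 0.4583)
p + v·dt = (0.0680, 0.8280, -2.9600)
v + (F/m)dt = (-0.8347, -1.7413, 1.0853)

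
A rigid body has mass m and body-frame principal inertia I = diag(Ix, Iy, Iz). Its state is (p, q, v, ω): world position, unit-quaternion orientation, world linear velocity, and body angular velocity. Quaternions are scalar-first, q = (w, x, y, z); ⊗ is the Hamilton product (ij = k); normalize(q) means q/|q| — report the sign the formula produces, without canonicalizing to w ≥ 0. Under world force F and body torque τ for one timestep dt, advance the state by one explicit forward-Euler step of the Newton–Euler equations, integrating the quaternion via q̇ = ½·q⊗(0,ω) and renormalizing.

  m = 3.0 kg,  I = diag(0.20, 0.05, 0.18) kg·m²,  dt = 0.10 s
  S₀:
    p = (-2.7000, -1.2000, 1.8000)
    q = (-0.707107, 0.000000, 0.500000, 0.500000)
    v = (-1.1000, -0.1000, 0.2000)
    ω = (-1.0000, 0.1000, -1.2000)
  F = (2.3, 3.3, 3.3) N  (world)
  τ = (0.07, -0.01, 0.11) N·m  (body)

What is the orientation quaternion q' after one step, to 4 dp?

Hamilton product q⊗(0,ω) = (0.5500000, 0.0571070, -0.5707107, 1.3485284)
q + ½dt·q⊗(0,ω), renormalized = (-0.6775, 0.0028, 0.4700, 0.5657)

q' = (-0.6775, 0.0028, 0.4700, 0.5657)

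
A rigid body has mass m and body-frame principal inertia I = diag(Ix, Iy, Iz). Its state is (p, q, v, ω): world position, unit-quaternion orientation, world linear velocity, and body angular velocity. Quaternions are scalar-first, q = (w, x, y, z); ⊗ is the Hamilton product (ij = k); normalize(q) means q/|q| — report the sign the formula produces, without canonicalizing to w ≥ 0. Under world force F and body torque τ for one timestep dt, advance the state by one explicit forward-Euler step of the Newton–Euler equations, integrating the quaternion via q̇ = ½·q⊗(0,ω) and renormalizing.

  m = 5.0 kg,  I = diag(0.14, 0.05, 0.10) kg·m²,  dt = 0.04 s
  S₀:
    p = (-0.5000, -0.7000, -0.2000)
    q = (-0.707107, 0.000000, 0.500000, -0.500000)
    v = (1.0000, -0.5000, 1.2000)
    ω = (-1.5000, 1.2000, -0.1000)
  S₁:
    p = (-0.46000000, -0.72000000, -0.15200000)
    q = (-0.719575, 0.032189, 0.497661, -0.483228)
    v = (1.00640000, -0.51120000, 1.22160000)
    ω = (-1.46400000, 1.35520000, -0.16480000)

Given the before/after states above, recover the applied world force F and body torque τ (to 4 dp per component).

v₁ − v₀ = (0.00640000, -0.01120000, 0.02160000)
m·(v₁−v₀)/dt = (0.8000, -1.4000, 2.7000)
rate change Δω = (0.03600000, 0.15520000, -0.06480000)
applied torque τ = (0.1200, 0.2000, 0.0000)

F = (0.8000, -1.4000, 2.7000)
τ = (0.1200, 0.2000, 0.0000)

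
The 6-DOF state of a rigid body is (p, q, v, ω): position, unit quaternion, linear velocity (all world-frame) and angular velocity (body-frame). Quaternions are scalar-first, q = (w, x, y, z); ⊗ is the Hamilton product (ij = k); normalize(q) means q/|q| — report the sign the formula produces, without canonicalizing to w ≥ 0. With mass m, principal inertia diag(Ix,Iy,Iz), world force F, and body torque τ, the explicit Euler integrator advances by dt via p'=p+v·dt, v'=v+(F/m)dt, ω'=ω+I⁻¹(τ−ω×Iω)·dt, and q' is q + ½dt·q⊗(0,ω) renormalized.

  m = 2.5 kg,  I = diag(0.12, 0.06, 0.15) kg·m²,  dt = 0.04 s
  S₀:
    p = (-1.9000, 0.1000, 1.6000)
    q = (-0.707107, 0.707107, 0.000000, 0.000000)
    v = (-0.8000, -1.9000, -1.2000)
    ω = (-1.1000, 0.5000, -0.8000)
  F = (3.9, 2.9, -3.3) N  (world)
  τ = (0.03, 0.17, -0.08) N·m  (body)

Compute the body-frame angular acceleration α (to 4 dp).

gyro term ω×Iω = (-0.0360, -0.0264, 0.0330)
α = I⁻¹(τ − ω×Iω) = (0.5500, 3.2733, -0.7533)

α = (0.5500, 3.2733, -0.7533)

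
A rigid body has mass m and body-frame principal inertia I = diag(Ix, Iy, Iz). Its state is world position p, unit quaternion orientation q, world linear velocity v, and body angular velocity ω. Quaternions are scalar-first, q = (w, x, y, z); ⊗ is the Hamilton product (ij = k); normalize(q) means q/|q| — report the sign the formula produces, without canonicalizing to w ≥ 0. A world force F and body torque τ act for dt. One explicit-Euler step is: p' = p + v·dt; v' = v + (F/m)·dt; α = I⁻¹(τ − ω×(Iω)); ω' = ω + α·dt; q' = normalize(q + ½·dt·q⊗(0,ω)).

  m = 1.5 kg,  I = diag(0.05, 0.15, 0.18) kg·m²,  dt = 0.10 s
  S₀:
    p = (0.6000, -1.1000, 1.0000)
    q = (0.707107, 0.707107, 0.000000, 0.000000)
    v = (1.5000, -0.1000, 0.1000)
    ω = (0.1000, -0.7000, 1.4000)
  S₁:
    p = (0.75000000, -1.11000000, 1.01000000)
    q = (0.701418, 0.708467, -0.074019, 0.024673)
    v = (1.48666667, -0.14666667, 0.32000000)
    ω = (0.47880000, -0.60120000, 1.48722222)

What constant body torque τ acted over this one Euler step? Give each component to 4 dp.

rate change Δω = (0.37880000, 0.09880000, 0.08722222)
gyro term ω₀×Iω₀ = (-0.0294, -0.0182, -0.0070)
I·α + gyro = (0.1600, 0.1300, 0.1500)

τ = (0.1600, 0.1300, 0.1500)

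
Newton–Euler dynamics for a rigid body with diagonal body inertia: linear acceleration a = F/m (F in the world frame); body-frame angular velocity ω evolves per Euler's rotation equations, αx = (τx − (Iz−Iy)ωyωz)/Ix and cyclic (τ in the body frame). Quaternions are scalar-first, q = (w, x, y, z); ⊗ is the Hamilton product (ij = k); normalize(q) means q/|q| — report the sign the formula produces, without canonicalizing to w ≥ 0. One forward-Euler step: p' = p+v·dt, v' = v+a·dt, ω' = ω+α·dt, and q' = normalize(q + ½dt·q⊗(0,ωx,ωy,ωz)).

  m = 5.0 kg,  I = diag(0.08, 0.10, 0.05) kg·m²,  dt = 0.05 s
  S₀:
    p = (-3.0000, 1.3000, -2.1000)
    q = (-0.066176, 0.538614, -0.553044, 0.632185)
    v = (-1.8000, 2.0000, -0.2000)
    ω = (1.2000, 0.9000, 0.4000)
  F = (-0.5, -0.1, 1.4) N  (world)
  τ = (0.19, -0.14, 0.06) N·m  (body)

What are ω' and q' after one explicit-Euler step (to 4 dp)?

ω' = (1.3300, 0.8228, 0.4384)
q' = (-0.0762, 0.5165, -0.5405, 0.6597)

precession coupling ω×(Iω) = (-0.0180, 0.0144, 0.0216)
(τ − ω×Iω)/I = (2.6000, -1.5440, 0.7680)
ω' = ω + α·dt = (1.3300, 0.8228, 0.4384)
q⊗(0,ω) = (-0.4014712, -0.8695953, 0.4836180, 1.1219350)
q' = normalize(q + ½dt·q⊗(0,ω)) = (-0.0762, 0.5165, -0.5405, 0.6597)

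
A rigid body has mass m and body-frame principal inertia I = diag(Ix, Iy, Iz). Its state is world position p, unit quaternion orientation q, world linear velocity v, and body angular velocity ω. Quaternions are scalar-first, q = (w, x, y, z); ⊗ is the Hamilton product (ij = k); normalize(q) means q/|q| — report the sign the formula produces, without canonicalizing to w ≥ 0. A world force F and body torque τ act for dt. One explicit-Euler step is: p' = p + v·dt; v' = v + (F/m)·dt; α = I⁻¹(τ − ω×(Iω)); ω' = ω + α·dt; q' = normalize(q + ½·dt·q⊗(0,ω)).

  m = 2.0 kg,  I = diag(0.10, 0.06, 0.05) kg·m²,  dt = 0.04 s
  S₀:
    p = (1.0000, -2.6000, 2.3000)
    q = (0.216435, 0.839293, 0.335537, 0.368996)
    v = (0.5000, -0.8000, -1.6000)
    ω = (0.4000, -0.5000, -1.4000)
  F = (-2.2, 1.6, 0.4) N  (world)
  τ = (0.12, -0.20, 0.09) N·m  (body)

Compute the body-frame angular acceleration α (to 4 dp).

α = (1.2700, -2.8667, 1.6400)

ω×(Iω) gyroscopic = (-0.0070, -0.0280, 0.0080)
angular accel α = (1.2700, -2.8667, 1.6400)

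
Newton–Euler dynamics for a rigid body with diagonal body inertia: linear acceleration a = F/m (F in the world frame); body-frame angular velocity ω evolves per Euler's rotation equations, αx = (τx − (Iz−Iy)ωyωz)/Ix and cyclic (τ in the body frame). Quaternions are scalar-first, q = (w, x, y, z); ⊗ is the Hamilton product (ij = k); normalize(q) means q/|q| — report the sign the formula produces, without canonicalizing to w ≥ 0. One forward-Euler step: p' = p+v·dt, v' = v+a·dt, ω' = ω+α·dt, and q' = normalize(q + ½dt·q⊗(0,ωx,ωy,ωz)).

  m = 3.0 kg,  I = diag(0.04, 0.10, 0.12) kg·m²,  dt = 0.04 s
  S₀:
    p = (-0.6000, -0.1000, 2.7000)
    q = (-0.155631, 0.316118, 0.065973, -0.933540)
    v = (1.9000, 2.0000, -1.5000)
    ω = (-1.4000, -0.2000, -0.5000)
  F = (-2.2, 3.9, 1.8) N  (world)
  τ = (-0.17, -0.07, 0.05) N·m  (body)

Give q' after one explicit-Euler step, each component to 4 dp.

Hamilton product q⊗(0,ω) = (-0.0110102, -0.0018111, 1.4961412, 0.1069541)
q + ½dt·q⊗(0,ω), renormalized = (-0.1558, 0.3159, 0.0959, -0.9310)

q' = (-0.1558, 0.3159, 0.0959, -0.9310)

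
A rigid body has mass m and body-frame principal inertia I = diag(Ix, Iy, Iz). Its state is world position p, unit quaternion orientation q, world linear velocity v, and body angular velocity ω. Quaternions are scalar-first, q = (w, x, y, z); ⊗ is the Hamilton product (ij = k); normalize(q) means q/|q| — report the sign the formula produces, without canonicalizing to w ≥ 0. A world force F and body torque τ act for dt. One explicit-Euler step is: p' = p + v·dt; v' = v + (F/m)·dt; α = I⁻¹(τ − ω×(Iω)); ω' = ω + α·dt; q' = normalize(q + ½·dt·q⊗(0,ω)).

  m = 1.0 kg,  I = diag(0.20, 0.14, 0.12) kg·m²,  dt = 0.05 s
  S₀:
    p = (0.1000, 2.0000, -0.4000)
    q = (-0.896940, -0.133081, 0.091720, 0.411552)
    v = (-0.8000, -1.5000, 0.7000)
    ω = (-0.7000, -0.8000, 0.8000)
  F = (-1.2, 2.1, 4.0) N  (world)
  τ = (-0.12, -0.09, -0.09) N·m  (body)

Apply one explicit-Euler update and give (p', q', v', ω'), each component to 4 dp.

(τ − ω×Iω)/I = (-0.6640, -0.3229, -0.4700)
ω' = ω + α·dt = (-0.7332, -0.8161, 0.7765)
Hamilton product q⊗(0,ω) = (-0.3490223, 1.0304756, 0.5359304, -0.5468832)
q' = normalize(q + ½dt·q⊗(0,ω)) = (-0.9052, -0.1073, 0.1051, 0.3977)
a = (-1.2000, 2.1000, 4.0000)
p + v·dt = (0.0600, 1.9250, -0.3650)
v + (F/m)dt = (-0.8600, -1.3950, 0.9000)

p' = (0.0600, 1.9250, -0.3650)
q' = (-0.9052, -0.1073, 0.1051, 0.3977)
v' = (-0.8600, -1.3950, 0.9000)
ω' = (-0.7332, -0.8161, 0.7765)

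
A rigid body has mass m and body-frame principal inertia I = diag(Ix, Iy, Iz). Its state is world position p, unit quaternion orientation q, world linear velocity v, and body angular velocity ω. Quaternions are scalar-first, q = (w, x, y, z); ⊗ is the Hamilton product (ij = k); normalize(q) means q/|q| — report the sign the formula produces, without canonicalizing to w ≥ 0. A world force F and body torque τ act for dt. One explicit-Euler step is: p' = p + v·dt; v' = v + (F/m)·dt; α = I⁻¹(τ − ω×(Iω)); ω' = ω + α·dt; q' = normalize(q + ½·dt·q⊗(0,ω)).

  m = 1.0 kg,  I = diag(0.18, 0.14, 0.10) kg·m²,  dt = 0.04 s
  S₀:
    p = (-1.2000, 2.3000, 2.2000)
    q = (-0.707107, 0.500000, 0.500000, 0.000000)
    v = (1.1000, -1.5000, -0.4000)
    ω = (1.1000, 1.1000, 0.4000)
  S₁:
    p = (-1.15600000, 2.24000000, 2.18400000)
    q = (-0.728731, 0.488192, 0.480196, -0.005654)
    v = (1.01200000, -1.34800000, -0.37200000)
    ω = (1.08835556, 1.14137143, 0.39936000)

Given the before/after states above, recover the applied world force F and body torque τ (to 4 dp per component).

F = (-2.2000, 3.8000, 0.7000)
τ = (-0.0700, 0.1800, -0.0500)

Δω = ω₁−ω₀ = (-0.01164444, 0.04137143, -0.00064000)
precession coupling = (-0.0176, 0.0352, -0.0484)
I·α + gyro = (-0.0700, 0.1800, -0.0500)
v₁ − v₀ = (-0.08800000, 0.15200000, 0.02800000)
applied force F = (-2.2000, 3.8000, 0.7000)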